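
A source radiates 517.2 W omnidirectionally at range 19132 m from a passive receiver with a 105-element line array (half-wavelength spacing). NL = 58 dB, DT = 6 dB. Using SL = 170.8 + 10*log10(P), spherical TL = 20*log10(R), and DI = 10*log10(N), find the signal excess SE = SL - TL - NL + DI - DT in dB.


Step 1: SL = 170.8 + 10*log10(517.2) = 197.94 dB
Step 2: TL = 20*log10(19132) = 85.64 dB
Step 3: DI = 10*log10(105) = 20.21 dB
Step 4: SE = SL - TL - NL + DI - DT = 197.94 - 85.64 - 58 + 20.21 - 6 = 68.51

68.51 dB


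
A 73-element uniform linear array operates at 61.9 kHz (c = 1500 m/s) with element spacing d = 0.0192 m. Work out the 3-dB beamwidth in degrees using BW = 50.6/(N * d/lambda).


0.87 deg


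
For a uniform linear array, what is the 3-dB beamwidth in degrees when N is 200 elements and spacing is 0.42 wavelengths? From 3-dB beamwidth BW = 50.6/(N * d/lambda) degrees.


0.6 deg


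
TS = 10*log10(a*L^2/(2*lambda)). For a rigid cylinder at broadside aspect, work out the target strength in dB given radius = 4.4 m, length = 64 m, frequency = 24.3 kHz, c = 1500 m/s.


lambda = 1500/24300 = 0.06173 m
TS = 10*log10(4.4*64^2/(2*0.06173)) = 51.64

51.64 dB


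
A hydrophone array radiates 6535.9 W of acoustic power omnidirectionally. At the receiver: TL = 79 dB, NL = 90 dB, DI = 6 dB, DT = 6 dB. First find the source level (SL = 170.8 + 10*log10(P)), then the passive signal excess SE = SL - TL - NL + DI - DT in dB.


Step 1: SL = 170.8 + 10*log10(6535.9) = 208.95 dB
Step 2: SE = SL - TL - NL + DI - DT = 208.95 - 79 - 90 + 6 - 6 = 39.95

39.95 dB


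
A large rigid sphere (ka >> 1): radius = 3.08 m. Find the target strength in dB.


TS = 10*log10(3.08^2 / 4) = 10*log10(2.3716) = 3.75

3.75 dB


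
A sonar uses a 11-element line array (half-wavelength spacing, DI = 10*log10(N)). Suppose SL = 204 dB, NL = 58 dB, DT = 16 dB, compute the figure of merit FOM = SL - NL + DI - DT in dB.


140.41 dB


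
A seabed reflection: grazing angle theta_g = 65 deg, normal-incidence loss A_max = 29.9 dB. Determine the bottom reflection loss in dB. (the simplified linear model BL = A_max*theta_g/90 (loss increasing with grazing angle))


21.59 dB


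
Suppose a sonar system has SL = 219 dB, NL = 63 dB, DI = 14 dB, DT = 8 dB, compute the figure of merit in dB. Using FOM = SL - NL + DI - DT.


FOM = SL - NL + DI - DT = 219 - 63 + 14 - 8 = 162

162 dB


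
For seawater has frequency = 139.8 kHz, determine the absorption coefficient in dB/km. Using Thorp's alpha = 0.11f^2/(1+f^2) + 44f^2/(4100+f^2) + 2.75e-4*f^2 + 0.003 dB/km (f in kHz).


f^2 = 19544.04
alpha = 0.11*19544.04/(1+19544.04) + 44*19544.04/(4100+19544.04) + 2.75e-4*19544.04 + 0.003 = 41.858

41.858 dB/km


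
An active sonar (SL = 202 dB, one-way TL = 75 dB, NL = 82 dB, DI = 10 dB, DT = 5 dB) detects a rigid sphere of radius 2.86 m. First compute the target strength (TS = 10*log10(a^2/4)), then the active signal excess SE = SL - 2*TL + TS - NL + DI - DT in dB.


Step 1: TS = 10*log10(2.86^2/4) = 3.11 dB
Step 2: SE = SL - 2*TL + TS - NL + DI - DT = 202 - 2*75 + (3.11) - 82 + 10 - 5 = -21.89

-21.89 dB


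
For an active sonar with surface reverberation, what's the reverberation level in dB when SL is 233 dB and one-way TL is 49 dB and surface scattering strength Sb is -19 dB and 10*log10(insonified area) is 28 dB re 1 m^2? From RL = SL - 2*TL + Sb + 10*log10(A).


RL = SL - 2*TL + Sb + 10*log10(A) = 233 - 2*49 + (-19) + 28 = 144

144 dB


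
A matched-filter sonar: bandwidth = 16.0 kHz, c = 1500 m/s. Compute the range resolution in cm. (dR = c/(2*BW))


dR = c/(2*BW) = 1500 / (2 * 16.0e3) = 0.0469 m = 4.69 cm

4.69 cm


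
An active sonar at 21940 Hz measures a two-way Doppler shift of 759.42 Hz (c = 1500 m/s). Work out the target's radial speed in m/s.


From fd = 2*f*v/c, v = c*fd/(2*f) = 1500 * 759.42 / (2*21940) = 25.96

25.96 m/s


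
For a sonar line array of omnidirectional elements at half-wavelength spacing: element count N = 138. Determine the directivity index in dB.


DI = 10*log10(138) = 21.4

21.4 dB


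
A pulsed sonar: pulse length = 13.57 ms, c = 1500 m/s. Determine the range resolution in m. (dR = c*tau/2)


dR = c*tau/2 = 1500 * 13.57e-3 / 2 = 10.1775

10.1775 m


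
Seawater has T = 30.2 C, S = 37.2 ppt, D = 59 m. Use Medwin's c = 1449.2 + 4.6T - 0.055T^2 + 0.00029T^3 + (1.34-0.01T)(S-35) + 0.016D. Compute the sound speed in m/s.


1549.17 m/s


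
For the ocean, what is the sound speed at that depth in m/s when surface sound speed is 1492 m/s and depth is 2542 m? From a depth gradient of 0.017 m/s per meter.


1535.214 m/s


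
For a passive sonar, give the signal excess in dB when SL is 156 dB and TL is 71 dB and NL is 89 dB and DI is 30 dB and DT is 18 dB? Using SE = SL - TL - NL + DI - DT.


SE = SL - TL - NL + DI - DT = 156 - 71 - 89 + 30 - 18 = 8

8 dB


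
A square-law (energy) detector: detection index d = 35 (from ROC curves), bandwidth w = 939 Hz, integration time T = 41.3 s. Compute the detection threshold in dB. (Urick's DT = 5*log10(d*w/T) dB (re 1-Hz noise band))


DT = 5*log10(d*w/T) = 5*log10(35 * 939 / 41.3) = 5*log10(795.76) = 14.5

14.5 dB


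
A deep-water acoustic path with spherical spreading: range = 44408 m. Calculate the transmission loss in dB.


TL = 20*log10(44408) = 92.95

92.95 dB


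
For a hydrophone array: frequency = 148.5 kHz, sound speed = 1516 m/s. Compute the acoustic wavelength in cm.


1.02 cm


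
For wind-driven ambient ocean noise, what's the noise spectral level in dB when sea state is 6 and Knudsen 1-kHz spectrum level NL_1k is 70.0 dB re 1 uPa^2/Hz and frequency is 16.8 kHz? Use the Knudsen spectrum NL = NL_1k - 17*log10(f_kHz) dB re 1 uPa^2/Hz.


NL = NL_1k - 17*log10(f_kHz) = 70.0 - 17*log10(16.8) = 70.0 - (20.83) = 49.17

49.17 dB


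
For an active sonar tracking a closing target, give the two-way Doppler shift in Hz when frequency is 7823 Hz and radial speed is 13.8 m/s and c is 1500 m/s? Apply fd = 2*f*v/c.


fd = 2*f*v/c = 2 * 7823 * 13.8 / 1500 = 143.94

143.94 Hz


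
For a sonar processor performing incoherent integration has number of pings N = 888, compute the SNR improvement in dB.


Gain = 5*log10(888) = 14.74

14.74 dB


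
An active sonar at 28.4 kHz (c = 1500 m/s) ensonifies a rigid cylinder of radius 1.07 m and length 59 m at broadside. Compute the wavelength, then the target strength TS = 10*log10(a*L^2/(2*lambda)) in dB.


Step 1: lambda = c/f = 1500/28400 = 0.05282 m
Step 2: TS = 10*log10(a*L^2/(2*lambda)) = 10*log10(1.07*59^2/(2*0.05282)) = 45.47

45.47 dB


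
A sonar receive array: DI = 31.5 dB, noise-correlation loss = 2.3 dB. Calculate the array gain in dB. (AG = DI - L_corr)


AG = DI - L_corr = 31.5 - 2.3 = 29.2

29.2 dB


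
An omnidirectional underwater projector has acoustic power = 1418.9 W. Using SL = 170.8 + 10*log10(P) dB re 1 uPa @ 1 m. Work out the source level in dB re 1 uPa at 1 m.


202.32 dB


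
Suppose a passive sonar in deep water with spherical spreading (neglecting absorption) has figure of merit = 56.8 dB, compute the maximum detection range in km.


0.69 km


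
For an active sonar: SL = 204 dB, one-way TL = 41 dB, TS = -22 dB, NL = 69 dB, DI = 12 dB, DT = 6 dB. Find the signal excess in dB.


SE = SL - 2*TL + TS - NL + DI - DT = 204 - 2*41 + (-22) - 69 + 12 - 6 = 37

37 dB


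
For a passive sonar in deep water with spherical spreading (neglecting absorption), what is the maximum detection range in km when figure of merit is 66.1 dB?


At max range FOM = TL, so 20*log10(R) = 66.1
R = 10^(66.1/20) = 2018.37 m = 2.02 km

2.02 km


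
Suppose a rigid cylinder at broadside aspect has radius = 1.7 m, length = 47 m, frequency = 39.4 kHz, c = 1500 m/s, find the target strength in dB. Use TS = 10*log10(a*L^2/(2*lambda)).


lambda = 1500/39400 = 0.03807 m
TS = 10*log10(1.7*47^2/(2*0.03807)) = 46.93

46.93 dB


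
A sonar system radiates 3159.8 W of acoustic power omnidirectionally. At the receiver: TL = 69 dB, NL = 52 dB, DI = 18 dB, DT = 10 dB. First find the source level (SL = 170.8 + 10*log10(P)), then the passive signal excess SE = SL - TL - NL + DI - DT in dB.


Step 1: SL = 170.8 + 10*log10(3159.8) = 205.8 dB
Step 2: SE = SL - TL - NL + DI - DT = 205.8 - 69 - 52 + 18 - 10 = 92.8

92.8 dB


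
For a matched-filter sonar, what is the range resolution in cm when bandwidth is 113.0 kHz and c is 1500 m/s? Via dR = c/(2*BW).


dR = c/(2*BW) = 1500 / (2 * 113.0e3) = 0.0066 m = 0.66 cm

0.66 cm


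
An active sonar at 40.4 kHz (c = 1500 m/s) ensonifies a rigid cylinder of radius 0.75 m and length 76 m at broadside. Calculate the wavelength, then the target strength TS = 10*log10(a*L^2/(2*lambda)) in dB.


Step 1: lambda = c/f = 1500/40400 = 0.03713 m
Step 2: TS = 10*log10(a*L^2/(2*lambda)) = 10*log10(0.75*76^2/(2*0.03713)) = 47.66

47.66 dB


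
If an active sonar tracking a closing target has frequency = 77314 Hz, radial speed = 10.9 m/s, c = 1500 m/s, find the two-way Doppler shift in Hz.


fd = 2*f*v/c = 2 * 77314 * 10.9 / 1500 = 1123.63

1123.63 Hz


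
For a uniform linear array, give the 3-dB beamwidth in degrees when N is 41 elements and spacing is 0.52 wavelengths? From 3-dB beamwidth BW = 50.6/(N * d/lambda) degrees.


BW = 50.6 / (41 * 0.52) = 50.6 / 21.32 = 2.37

2.37 deg


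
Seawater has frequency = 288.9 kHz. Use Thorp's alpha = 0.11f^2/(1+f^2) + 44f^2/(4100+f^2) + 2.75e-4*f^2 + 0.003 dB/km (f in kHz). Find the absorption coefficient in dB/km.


65.005 dB/km


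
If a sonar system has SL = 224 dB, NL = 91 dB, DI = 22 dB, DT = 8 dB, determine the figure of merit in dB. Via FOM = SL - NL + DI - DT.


FOM = SL - NL + DI - DT = 224 - 91 + 22 - 8 = 147

147 dB


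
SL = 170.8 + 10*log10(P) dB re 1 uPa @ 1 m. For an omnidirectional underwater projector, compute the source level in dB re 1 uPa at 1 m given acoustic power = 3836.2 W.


SL = 170.8 + 10*log10(3836.2) = 170.8 + 35.84 = 206.64

206.64 dB


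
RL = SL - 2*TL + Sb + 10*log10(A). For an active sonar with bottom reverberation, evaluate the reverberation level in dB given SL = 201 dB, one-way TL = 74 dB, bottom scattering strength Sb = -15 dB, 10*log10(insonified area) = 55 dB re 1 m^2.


RL = SL - 2*TL + Sb + 10*log10(A) = 201 - 2*74 + (-15) + 55 = 93

93 dB


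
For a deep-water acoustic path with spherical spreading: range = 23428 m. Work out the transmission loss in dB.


TL = 20*log10(23428) = 87.39

87.39 dB


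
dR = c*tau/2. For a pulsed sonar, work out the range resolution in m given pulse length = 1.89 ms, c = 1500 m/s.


dR = c*tau/2 = 1500 * 1.89e-3 / 2 = 1.4175

1.4175 m


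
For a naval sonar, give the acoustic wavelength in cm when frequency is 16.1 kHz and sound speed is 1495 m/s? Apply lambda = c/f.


9.29 cm


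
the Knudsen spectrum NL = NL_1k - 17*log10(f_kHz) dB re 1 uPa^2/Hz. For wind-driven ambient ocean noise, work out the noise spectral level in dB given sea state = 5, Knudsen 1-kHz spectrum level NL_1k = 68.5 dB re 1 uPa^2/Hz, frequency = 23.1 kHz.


NL = NL_1k - 17*log10(f_kHz) = 68.5 - 17*log10(23.1) = 68.5 - (23.18) = 45.32

45.32 dB


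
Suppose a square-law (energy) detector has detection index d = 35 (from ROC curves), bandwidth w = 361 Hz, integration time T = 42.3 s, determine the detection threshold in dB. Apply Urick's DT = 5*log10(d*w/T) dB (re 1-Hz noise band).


DT = 5*log10(d*w/T) = 5*log10(35 * 361 / 42.3) = 5*log10(298.7) = 12.38

12.38 dB


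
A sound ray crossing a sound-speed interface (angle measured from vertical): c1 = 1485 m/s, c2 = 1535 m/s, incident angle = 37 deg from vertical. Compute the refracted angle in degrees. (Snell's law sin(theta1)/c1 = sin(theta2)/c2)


sin(theta2) = (c2/c1)*sin(theta1) = (1535/1485)*sin(37 deg) = 0.62208
theta2 = arcsin(0.62208) = 38.47

38.47 deg


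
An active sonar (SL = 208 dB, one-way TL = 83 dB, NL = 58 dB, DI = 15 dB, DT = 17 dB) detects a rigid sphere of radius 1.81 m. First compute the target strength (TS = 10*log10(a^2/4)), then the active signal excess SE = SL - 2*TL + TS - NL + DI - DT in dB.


Step 1: TS = 10*log10(1.81^2/4) = -0.87 dB
Step 2: SE = SL - 2*TL + TS - NL + DI - DT = 208 - 2*83 + (-0.87) - 58 + 15 - 17 = -18.87

-18.87 dB


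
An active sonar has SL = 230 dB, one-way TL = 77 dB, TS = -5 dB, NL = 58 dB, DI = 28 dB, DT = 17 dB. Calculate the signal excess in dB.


SE = SL - 2*TL + TS - NL + DI - DT = 230 - 2*77 + (-5) - 58 + 28 - 17 = 24

24 dB


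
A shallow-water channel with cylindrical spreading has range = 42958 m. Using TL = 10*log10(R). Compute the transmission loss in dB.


46.33 dB


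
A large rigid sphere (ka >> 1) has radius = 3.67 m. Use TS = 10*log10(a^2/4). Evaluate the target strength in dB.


5.27 dB


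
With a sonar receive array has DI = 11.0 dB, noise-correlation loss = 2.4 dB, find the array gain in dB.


8.6 dB


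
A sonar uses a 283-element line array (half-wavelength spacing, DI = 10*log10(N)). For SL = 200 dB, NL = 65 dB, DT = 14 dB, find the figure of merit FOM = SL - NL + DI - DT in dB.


Step 1: DI = 10*log10(283) = 24.52 dB
Step 2: FOM = SL - NL + DI - DT = 200 - 65 + 24.52 - 14 = 145.52

145.52 dB


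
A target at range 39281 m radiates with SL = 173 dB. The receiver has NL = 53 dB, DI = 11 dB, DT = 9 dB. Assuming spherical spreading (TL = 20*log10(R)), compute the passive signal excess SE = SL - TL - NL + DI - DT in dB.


Step 1: TL = 20*log10(39281) = 91.88 dB
Step 2: SE = 173 - 91.88 - 53 + 11 - 9 = 30.12

30.12 dB


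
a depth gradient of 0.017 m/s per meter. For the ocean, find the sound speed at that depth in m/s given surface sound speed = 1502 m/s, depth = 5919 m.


c = 1502 + 0.017 * 5919 = 1602.623

1602.623 m/s


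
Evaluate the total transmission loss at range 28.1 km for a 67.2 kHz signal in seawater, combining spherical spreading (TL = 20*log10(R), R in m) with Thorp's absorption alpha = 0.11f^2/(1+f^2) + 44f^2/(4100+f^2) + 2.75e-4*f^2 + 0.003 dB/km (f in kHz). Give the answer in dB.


Step 1 (Thorp): alpha = 0.11*4515.84/(1+4515.84) + 44*4515.84/(4100+4515.84) + 2.75e-4*4515.84 + 0.003 = 24.4167 dB/km
Step 2: TL_spread = 20*log10(28100) = 88.97 dB
Step 3: TL_abs = alpha*R = 24.4167 * 28.1 = 686.11 dB
Step 4: TL_total = 88.97 + 686.11 = 775.08

775.08 dB


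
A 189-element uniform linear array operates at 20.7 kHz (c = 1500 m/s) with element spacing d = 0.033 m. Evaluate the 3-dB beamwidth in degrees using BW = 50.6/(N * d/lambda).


0.59 deg


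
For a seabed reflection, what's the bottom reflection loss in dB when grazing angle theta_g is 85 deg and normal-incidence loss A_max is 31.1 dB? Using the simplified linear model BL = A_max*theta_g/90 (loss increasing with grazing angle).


BL = A_max * theta_g / 90 = 31.1 * 85 / 90 = 29.37

29.37 dB


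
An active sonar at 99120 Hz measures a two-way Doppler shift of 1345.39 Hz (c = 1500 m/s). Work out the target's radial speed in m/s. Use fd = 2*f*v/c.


From fd = 2*f*v/c, v = c*fd/(2*f) = 1500 * 1345.39 / (2*99120) = 10.18

10.18 m/s


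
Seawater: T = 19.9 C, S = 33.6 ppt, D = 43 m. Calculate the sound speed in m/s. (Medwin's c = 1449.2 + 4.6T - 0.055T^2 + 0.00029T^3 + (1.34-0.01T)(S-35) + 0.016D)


c = 1449.2 + 4.6*19.9 - 0.055*19.9^2 + 0.00029*19.9^3 + (1.34 - 0.01*19.9)*(33.6 - 35) + 0.016*43 = 1520.34

1520.34 m/s


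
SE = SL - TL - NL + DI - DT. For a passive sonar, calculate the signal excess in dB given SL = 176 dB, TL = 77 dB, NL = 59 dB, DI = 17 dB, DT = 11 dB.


SE = SL - TL - NL + DI - DT = 176 - 77 - 59 + 17 - 11 = 46

46 dB


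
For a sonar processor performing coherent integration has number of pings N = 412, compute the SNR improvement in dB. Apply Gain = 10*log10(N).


Gain = 10*log10(412) = 26.15

26.15 dB


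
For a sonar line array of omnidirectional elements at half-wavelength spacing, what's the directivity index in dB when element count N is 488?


DI = 10*log10(488) = 26.88

26.88 dB


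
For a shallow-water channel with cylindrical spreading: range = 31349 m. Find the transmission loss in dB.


TL = 10*log10(31349) = 44.96

44.96 dB


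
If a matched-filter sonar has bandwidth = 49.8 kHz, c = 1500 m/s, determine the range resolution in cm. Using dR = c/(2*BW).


dR = c/(2*BW) = 1500 / (2 * 49.8e3) = 0.0151 m = 1.51 cm

1.51 cm


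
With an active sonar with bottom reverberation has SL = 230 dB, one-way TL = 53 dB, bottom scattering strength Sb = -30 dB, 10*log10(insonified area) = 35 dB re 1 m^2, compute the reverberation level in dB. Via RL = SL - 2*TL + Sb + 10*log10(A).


129 dB


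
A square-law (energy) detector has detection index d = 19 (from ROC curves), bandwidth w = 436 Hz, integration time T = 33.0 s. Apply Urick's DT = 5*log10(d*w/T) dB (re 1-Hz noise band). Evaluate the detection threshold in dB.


DT = 5*log10(d*w/T) = 5*log10(19 * 436 / 33.0) = 5*log10(251.03) = 12.0

12.0 dB


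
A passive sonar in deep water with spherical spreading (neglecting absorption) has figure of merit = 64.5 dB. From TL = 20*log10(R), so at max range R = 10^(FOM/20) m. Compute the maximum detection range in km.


1.68 km


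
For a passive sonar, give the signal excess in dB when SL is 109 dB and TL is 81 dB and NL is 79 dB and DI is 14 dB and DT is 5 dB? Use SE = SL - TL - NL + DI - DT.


SE = SL - TL - NL + DI - DT = 109 - 81 - 79 + 14 - 5 = -42

-42 dB


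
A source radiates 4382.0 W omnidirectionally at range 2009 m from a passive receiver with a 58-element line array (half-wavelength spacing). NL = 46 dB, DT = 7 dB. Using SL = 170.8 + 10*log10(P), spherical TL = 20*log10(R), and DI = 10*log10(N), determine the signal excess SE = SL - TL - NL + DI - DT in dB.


105.79 dB


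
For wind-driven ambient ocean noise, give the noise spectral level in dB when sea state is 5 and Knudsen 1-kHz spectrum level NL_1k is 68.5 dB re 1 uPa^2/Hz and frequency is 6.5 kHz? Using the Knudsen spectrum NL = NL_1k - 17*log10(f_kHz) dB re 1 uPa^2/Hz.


NL = NL_1k - 17*log10(f_kHz) = 68.5 - 17*log10(6.5) = 68.5 - (13.82) = 54.68

54.68 dB


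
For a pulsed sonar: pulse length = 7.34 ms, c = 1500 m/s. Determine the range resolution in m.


dR = c*tau/2 = 1500 * 7.34e-3 / 2 = 5.505

5.505 m


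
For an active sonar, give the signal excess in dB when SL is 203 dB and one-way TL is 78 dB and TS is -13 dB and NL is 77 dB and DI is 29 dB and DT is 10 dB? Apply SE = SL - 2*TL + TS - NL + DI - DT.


SE = SL - 2*TL + TS - NL + DI - DT = 203 - 2*78 + (-13) - 77 + 29 - 10 = -24

-24 dB


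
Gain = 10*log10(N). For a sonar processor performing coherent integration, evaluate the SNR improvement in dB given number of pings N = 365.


Gain = 10*log10(365) = 25.62

25.62 dB


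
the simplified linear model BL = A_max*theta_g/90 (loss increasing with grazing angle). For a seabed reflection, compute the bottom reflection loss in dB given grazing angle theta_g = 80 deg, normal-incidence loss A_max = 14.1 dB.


BL = A_max * theta_g / 90 = 14.1 * 80 / 90 = 12.53

12.53 dB


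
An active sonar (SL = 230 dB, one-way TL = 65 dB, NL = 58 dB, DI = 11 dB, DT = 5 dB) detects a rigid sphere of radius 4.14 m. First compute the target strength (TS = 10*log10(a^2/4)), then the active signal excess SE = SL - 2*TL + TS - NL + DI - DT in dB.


Step 1: TS = 10*log10(4.14^2/4) = 6.32 dB
Step 2: SE = SL - 2*TL + TS - NL + DI - DT = 230 - 2*65 + (6.32) - 58 + 11 - 5 = 54.32

54.32 dB


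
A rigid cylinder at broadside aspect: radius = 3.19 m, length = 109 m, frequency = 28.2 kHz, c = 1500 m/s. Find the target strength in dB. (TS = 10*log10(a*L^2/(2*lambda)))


lambda = 1500/28200 = 0.05319 m
TS = 10*log10(3.19*109^2/(2*0.05319)) = 55.52

55.52 dB


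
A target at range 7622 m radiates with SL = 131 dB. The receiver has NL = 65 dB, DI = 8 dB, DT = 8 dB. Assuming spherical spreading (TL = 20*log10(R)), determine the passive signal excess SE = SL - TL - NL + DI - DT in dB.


-11.64 dB


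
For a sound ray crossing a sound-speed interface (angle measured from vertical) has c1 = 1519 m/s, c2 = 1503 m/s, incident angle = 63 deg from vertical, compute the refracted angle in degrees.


sin(theta2) = (c2/c1)*sin(theta1) = (1503/1519)*sin(63 deg) = 0.88162
theta2 = arcsin(0.88162) = 61.84

61.84 deg


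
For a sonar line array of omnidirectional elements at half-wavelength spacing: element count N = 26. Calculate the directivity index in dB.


DI = 10*log10(26) = 14.15

14.15 dB


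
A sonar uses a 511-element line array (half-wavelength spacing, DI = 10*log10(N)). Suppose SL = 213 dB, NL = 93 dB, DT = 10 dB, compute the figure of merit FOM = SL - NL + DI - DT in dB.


Step 1: DI = 10*log10(511) = 27.08 dB
Step 2: FOM = SL - NL + DI - DT = 213 - 93 + 27.08 - 10 = 137.08

137.08 dB


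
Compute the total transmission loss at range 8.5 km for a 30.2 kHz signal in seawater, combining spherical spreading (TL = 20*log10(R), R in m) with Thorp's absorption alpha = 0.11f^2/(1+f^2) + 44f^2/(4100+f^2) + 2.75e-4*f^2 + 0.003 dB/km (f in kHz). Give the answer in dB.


149.74 dB


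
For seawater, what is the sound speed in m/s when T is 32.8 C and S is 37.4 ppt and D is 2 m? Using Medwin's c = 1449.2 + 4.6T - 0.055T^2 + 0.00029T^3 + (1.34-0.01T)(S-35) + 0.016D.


c = 1449.2 + 4.6*32.8 - 0.055*32.8^2 + 0.00029*32.8^3 + (1.34 - 0.01*32.8)*(37.4 - 35) + 0.016*2 = 1553.6

1553.6 m/s


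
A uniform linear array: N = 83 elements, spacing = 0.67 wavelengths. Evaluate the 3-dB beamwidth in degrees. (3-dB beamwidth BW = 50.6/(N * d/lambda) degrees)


BW = 50.6 / (83 * 0.67) = 50.6 / 55.61 = 0.91

0.91 deg


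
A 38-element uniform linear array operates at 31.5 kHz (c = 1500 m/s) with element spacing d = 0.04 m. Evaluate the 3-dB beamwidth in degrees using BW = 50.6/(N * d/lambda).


1.59 deg


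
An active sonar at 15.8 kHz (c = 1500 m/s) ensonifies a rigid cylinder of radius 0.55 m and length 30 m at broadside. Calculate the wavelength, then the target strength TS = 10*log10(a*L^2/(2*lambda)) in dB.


Step 1: lambda = c/f = 1500/15800 = 0.09494 m
Step 2: TS = 10*log10(a*L^2/(2*lambda)) = 10*log10(0.55*30^2/(2*0.09494)) = 34.16

34.16 dB


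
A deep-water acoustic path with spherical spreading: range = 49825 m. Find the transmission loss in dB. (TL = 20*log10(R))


TL = 20*log10(49825) = 93.95

93.95 dB


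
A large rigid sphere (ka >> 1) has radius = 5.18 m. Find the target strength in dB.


TS = 10*log10(5.18^2 / 4) = 10*log10(6.7081) = 8.27

8.27 dB


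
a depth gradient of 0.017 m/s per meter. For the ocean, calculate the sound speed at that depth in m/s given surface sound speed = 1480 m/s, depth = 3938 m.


1546.946 m/s


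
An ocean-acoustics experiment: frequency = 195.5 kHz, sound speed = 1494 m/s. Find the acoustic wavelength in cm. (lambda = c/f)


0.76 cm


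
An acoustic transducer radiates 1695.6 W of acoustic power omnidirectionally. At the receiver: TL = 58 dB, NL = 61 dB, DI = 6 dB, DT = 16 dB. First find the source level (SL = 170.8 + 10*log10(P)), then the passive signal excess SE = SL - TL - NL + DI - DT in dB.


Step 1: SL = 170.8 + 10*log10(1695.6) = 203.09 dB
Step 2: SE = SL - TL - NL + DI - DT = 203.09 - 58 - 61 + 6 - 16 = 74.09

74.09 dB


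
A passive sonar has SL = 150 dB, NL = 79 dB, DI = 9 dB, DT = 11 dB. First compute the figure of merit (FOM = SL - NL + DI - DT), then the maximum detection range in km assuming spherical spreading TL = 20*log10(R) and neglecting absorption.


Step 1: FOM = SL - NL + DI - DT = 150 - 79 + 9 - 11 = 69 dB
Step 2: at max range FOM = TL = 20*log10(R), so R = 10^(69/20) = 2818.38 m = 2.82 km

2.82 km


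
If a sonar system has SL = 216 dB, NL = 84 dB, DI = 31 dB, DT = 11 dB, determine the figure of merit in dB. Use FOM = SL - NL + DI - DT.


FOM = SL - NL + DI - DT = 216 - 84 + 31 - 11 = 152

152 dB


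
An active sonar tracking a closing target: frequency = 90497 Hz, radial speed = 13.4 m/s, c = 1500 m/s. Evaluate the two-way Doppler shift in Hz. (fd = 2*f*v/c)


fd = 2*f*v/c = 2 * 90497 * 13.4 / 1500 = 1616.88

1616.88 Hz


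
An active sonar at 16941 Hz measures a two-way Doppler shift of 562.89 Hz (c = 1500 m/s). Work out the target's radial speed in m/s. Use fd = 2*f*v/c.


24.92 m/s


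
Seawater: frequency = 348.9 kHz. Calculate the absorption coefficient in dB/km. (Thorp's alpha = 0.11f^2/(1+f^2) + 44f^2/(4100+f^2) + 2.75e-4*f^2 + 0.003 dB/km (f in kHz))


76.155 dB/km


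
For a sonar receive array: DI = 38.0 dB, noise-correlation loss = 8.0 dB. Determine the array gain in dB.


AG = DI - L_corr = 38.0 - 8.0 = 30.0

30.0 dB


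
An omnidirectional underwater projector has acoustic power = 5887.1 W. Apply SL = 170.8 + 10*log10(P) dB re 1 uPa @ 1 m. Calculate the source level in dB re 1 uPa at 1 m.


SL = 170.8 + 10*log10(5887.1) = 170.8 + 37.7 = 208.5

208.5 dB


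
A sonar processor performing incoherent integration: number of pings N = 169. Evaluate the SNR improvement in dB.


11.14 dB


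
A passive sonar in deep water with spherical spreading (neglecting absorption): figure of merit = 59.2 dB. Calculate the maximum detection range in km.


At max range FOM = TL, so 20*log10(R) = 59.2
R = 10^(59.2/20) = 912.01 m = 0.91 km

0.91 km


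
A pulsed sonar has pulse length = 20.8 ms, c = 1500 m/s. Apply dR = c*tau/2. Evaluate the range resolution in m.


15.6 m


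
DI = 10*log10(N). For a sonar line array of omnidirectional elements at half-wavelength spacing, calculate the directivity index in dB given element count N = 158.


DI = 10*log10(158) = 21.99

21.99 dB


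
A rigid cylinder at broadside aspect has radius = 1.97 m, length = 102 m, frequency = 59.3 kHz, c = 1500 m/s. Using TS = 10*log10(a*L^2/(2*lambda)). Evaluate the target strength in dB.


56.08 dB


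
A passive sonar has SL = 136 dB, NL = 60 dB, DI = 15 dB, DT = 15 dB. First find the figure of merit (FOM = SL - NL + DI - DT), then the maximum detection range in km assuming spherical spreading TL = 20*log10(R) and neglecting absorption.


Step 1: FOM = SL - NL + DI - DT = 136 - 60 + 15 - 15 = 76 dB
Step 2: at max range FOM = TL = 20*log10(R), so R = 10^(76/20) = 6309.57 m = 6.31 km

6.31 km


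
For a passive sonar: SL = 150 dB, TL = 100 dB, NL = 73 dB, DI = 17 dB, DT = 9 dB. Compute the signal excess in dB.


SE = SL - TL - NL + DI - DT = 150 - 100 - 73 + 17 - 9 = -15

-15 dB


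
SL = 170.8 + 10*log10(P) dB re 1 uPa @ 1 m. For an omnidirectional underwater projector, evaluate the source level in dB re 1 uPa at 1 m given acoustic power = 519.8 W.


SL = 170.8 + 10*log10(519.8) = 170.8 + 27.16 = 197.96

197.96 dB


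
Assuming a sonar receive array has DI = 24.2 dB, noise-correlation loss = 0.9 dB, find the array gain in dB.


AG = DI - L_corr = 24.2 - 0.9 = 23.3

23.3 dB


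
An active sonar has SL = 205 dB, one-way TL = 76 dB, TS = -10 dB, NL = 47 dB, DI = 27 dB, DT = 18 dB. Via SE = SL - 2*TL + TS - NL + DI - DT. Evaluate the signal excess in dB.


SE = SL - 2*TL + TS - NL + DI - DT = 205 - 2*76 + (-10) - 47 + 27 - 18 = 5

5 dB


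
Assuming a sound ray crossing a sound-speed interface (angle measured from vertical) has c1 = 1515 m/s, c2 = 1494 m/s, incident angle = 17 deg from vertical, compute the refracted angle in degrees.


sin(theta2) = (c2/c1)*sin(theta1) = (1494/1515)*sin(17 deg) = 0.28832
theta2 = arcsin(0.28832) = 16.76

16.76 deg


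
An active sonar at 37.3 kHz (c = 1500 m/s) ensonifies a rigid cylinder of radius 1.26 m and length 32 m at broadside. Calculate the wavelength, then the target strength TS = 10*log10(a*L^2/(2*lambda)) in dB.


Step 1: lambda = c/f = 1500/37300 = 0.04021 m
Step 2: TS = 10*log10(a*L^2/(2*lambda)) = 10*log10(1.26*32^2/(2*0.04021)) = 42.05

42.05 dB


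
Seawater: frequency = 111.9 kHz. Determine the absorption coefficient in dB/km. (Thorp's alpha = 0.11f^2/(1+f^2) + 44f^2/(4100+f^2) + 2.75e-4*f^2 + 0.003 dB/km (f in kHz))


36.703 dB/km


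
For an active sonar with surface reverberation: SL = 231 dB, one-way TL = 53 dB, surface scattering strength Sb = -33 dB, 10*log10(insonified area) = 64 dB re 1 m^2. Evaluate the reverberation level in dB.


156 dB


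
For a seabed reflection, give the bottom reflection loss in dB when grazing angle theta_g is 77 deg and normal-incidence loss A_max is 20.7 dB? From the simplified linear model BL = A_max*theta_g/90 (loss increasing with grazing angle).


BL = A_max * theta_g / 90 = 20.7 * 77 / 90 = 17.71

17.71 dB


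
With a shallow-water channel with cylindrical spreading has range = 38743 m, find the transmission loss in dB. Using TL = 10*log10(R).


45.88 dB


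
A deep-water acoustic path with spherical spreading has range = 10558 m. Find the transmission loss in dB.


80.47 dB


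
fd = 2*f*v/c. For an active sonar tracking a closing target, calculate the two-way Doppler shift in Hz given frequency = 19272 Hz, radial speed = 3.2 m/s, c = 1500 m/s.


fd = 2*f*v/c = 2 * 19272 * 3.2 / 1500 = 82.23

82.23 Hz


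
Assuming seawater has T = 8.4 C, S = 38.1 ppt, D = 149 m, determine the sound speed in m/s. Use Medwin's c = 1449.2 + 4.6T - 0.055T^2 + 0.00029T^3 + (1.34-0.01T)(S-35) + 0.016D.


1490.41 m/s


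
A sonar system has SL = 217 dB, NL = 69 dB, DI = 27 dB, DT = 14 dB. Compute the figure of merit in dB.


FOM = SL - NL + DI - DT = 217 - 69 + 27 - 14 = 161

161 dB


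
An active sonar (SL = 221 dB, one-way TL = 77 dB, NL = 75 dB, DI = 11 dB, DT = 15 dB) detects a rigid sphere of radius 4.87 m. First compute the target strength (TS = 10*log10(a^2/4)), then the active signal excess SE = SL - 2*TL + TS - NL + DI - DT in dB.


Step 1: TS = 10*log10(4.87^2/4) = 7.73 dB
Step 2: SE = SL - 2*TL + TS - NL + DI - DT = 221 - 2*77 + (7.73) - 75 + 11 - 15 = -4.27

-4.27 dB


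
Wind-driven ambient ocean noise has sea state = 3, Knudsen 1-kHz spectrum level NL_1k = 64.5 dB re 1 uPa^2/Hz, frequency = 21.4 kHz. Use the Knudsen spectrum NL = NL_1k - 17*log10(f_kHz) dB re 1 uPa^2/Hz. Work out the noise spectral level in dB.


NL = NL_1k - 17*log10(f_kHz) = 64.5 - 17*log10(21.4) = 64.5 - (22.62) = 41.88

41.88 dB


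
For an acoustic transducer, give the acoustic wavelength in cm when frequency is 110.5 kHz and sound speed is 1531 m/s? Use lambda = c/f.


1.39 cm


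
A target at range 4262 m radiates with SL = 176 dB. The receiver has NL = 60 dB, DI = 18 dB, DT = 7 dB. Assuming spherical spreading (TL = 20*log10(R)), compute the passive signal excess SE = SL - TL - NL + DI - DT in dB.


54.41 dB


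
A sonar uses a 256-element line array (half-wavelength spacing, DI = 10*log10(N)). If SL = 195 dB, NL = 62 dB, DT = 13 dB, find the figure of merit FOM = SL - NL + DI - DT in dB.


Step 1: DI = 10*log10(256) = 24.08 dB
Step 2: FOM = SL - NL + DI - DT = 195 - 62 + 24.08 - 13 = 144.08

144.08 dB


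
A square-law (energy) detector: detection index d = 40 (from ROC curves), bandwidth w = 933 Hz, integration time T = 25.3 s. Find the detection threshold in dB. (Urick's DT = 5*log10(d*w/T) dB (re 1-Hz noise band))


DT = 5*log10(d*w/T) = 5*log10(40 * 933 / 25.3) = 5*log10(1475.1) = 15.84

15.84 dB


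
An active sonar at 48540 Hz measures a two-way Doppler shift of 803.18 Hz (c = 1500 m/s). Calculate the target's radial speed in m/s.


From fd = 2*f*v/c, v = c*fd/(2*f) = 1500 * 803.18 / (2*48540) = 12.41

12.41 m/s


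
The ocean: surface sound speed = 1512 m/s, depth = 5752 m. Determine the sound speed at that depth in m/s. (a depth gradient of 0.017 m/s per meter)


c = 1512 + 0.017 * 5752 = 1609.784

1609.784 m/s


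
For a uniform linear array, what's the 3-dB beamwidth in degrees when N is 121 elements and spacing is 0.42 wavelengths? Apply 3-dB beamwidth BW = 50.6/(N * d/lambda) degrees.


1.0 deg


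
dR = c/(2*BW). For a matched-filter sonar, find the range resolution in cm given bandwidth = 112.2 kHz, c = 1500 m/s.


dR = c/(2*BW) = 1500 / (2 * 112.2e3) = 0.0067 m = 0.67 cm

0.67 cm


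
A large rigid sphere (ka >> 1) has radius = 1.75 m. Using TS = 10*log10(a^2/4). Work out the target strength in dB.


TS = 10*log10(1.75^2 / 4) = 10*log10(0.765625) = -1.16

-1.16 dB


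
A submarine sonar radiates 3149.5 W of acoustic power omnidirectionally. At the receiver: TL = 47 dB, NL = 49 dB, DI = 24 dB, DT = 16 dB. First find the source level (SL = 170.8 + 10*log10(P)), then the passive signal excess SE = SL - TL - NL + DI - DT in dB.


Step 1: SL = 170.8 + 10*log10(3149.5) = 205.78 dB
Step 2: SE = SL - TL - NL + DI - DT = 205.78 - 47 - 49 + 24 - 16 = 117.78

117.78 dB


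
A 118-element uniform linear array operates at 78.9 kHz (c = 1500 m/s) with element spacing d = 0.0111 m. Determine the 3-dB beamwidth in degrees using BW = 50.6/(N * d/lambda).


Step 1: lambda = 1500/78900 = 0.01901 m
Step 2: d/lambda = 0.0111/0.01901 = 0.5839
Step 3: BW = 50.6/(N * d/lambda) = 50.6/(118 * 0.5839) = 0.73

0.73 deg


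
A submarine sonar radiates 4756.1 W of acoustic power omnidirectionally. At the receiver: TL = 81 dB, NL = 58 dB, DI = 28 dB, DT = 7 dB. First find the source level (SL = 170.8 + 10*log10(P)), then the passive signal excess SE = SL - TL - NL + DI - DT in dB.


Step 1: SL = 170.8 + 10*log10(4756.1) = 207.57 dB
Step 2: SE = SL - TL - NL + DI - DT = 207.57 - 81 - 58 + 28 - 7 = 89.57

89.57 dB


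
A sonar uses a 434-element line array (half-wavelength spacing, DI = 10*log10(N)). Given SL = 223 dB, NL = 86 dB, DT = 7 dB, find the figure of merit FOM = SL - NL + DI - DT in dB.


Step 1: DI = 10*log10(434) = 26.37 dB
Step 2: FOM = SL - NL + DI - DT = 223 - 86 + 26.37 - 7 = 156.37

156.37 dB


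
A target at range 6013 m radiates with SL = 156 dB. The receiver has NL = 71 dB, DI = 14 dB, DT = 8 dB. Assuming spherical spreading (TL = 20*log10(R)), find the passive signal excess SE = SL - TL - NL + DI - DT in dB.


Step 1: TL = 20*log10(6013) = 75.58 dB
Step 2: SE = 156 - 75.58 - 71 + 14 - 8 = 15.42

15.42 dB


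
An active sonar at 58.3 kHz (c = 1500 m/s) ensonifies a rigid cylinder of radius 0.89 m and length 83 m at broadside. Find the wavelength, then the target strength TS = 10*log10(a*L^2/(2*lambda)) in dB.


Step 1: lambda = c/f = 1500/58300 = 0.02573 m
Step 2: TS = 10*log10(a*L^2/(2*lambda)) = 10*log10(0.89*83^2/(2*0.02573)) = 50.76

50.76 dB


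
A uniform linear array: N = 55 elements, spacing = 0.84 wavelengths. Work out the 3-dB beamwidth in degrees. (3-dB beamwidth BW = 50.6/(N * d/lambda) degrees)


1.1 deg


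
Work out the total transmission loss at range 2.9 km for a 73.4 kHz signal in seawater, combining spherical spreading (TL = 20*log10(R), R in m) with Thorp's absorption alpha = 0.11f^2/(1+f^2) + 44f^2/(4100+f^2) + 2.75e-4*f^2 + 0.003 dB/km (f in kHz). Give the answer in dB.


146.33 dB


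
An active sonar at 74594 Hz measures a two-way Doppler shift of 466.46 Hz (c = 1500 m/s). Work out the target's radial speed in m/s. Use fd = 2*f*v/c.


From fd = 2*f*v/c, v = c*fd/(2*f) = 1500 * 466.46 / (2*74594) = 4.69

4.69 m/s


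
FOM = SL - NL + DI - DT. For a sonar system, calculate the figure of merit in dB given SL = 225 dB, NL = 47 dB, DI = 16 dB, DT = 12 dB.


FOM = SL - NL + DI - DT = 225 - 47 + 16 - 12 = 182

182 dB


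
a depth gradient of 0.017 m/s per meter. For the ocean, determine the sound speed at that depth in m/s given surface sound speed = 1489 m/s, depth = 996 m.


c = 1489 + 0.017 * 996 = 1505.932

1505.932 m/s


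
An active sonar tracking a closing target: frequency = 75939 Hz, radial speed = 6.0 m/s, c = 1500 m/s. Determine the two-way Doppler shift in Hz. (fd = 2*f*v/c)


607.51 Hz


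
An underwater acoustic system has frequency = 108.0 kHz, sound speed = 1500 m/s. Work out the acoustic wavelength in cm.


lambda = c/f = 1500 / 108000 = 0.0139 m = 1.39 cm

1.39 cm


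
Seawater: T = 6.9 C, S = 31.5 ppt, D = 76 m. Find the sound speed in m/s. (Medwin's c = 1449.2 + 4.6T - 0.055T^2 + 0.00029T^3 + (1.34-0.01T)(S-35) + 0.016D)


c = 1449.2 + 4.6*6.9 - 0.055*6.9^2 + 0.00029*6.9^3 + (1.34 - 0.01*6.9)*(31.5 - 35) + 0.016*76 = 1475.18

1475.18 m/s


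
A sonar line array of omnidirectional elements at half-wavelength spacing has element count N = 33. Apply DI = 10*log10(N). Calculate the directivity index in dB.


DI = 10*log10(33) = 15.19

15.19 dB


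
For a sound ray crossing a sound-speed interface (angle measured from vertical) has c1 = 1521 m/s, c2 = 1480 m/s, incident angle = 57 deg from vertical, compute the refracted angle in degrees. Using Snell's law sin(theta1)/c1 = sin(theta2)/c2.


54.69 deg


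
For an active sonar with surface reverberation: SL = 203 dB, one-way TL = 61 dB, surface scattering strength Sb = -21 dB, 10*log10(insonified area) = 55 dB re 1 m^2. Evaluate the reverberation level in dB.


RL = SL - 2*TL + Sb + 10*log10(A) = 203 - 2*61 + (-21) + 55 = 115

115 dB


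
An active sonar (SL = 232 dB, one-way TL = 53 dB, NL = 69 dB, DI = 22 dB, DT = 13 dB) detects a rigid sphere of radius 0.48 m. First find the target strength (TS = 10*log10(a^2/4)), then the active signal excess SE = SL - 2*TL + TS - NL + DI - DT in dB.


Step 1: TS = 10*log10(0.48^2/4) = -12.4 dB
Step 2: SE = SL - 2*TL + TS - NL + DI - DT = 232 - 2*53 + (-12.4) - 69 + 22 - 13 = 53.6

53.6 dB


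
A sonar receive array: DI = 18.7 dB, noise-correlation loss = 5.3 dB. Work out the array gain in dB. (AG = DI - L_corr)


AG = DI - L_corr = 18.7 - 5.3 = 13.4

13.4 dB


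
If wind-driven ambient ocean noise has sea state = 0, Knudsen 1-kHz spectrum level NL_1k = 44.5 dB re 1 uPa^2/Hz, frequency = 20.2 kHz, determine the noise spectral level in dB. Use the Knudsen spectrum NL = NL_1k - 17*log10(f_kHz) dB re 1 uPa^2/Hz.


NL = NL_1k - 17*log10(f_kHz) = 44.5 - 17*log10(20.2) = 44.5 - (22.19) = 22.31

22.31 dB


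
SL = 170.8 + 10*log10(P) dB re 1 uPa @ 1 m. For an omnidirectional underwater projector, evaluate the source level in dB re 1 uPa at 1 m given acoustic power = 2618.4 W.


204.98 dB


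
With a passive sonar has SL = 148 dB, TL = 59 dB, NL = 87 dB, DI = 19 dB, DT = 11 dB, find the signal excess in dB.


10 dB


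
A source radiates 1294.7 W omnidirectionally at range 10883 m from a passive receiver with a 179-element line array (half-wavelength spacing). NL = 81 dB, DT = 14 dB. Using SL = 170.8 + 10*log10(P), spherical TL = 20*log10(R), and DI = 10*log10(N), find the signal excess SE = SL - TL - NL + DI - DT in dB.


48.72 dB


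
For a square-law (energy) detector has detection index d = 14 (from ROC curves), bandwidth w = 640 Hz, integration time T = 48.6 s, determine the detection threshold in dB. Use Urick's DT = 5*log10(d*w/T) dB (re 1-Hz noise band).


DT = 5*log10(d*w/T) = 5*log10(14 * 640 / 48.6) = 5*log10(184.36) = 11.33

11.33 dB


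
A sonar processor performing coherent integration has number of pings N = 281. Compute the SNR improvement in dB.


Gain = 10*log10(281) = 24.49

24.49 dB


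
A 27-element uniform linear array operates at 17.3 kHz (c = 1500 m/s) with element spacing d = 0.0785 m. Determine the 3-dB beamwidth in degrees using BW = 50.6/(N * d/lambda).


Step 1: lambda = 1500/17300 = 0.08671 m
Step 2: d/lambda = 0.0785/0.08671 = 0.9053
Step 3: BW = 50.6/(N * d/lambda) = 50.6/(27 * 0.9053) = 2.07

2.07 deg


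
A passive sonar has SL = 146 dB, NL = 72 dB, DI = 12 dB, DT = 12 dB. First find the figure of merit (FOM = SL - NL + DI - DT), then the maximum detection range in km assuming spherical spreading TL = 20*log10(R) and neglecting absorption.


Step 1: FOM = SL - NL + DI - DT = 146 - 72 + 12 - 12 = 74 dB
Step 2: at max range FOM = TL = 20*log10(R), so R = 10^(74/20) = 5011.87 m = 5.01 km

5.01 km
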